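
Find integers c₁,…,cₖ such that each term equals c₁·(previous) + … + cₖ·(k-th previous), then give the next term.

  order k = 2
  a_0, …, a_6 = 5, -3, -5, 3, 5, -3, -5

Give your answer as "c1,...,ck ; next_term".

0,-1 ; 3

  a_2 = 0·-3 + -1·5 = -5
  a_3 = 0·-5 + -1·-3 = 3
  a_4 = 0·3 + -1·-5 = 5
  a_5 = 0·5 + -1·3 = -3
  a_6 = 0·-3 + -1·5 = -5
  a_7 = 0·-5 + -1·-3 = 3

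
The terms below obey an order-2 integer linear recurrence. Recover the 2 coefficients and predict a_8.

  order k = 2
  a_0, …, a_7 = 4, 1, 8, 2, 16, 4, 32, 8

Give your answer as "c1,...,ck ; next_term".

  a_2 = 0·1 + 2·4 = 8
  a_3 = 0·8 + 2·1 = 2
  a_4 = 0·2 + 2·8 = 16
  a_5 = 0·16 + 2·2 = 4
  a_6 = 0·4 + 2·16 = 32
  a_7 = 0·32 + 2·4 = 8
  a_8 = 0·8 + 2·32 = 64

0,2 ; 64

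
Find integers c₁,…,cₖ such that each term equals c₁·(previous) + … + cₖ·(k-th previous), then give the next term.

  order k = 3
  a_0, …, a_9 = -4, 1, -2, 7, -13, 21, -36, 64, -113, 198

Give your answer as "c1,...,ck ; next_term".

  a_3 = -2·-2 + -1·1 + -1·-4 = 7
  a_4 = -2·7 + -1·-2 + -1·1 = -13
  a_5 = -2·-13 + -1·7 + -1·-2 = 21
  a_6 = -2·21 + -1·-13 + -1·7 = -36
  a_7 = -2·-36 + -1·21 + -1·-13 = 64
  a_8 = -2·64 + -1·-36 + -1·21 = -113
  a_9 = -2·-113 + -1·64 + -1·-36 = 198
  a_10 = -2·198 + -1·-113 + -1·64 = -347

-2,-1,-1 ; -347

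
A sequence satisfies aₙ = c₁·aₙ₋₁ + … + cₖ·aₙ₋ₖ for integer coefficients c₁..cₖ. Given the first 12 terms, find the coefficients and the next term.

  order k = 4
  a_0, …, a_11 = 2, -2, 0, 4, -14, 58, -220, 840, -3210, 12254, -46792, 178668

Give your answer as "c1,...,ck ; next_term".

-3,3,-1,-2 ; -682214

  a_4 = -3·4 + 3·0 + -1·-2 + -2·2 = -14
  a_5 = -3·-14 + 3·4 + -1·0 + -2·-2 = 58
  a_6 = -3·58 + 3·-14 + -1·4 + -2·0 = -220
  a_7 = -3·-220 + 3·58 + -1·-14 + -2·4 = 840
  a_8 = -3·840 + 3·-220 + -1·58 + -2·-14 = -3210
  a_9 = -3·-3210 + 3·840 + -1·-220 + -2·58 = 12254
  a_10 = -3·12254 + 3·-3210 + -1·840 + -2·-220 = -46792
  a_11 = -3·-46792 + 3·12254 + -1·-3210 + -2·840 = 178668
  a_12 = -3·178668 + 3·-46792 + -1·12254 + -2·-3210 = -682214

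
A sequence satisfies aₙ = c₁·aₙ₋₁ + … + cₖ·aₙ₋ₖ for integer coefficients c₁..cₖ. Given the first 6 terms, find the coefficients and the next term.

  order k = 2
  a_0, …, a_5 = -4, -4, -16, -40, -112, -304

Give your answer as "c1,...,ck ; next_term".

  a_2 = 2·-4 + 2·-4 = -16
  a_3 = 2·-16 + 2·-4 = -40
  a_4 = 2·-40 + 2·-16 = -112
  a_5 = 2·-112 + 2·-40 = -304
  a_6 = 2·-304 + 2·-112 = -832

2,2 ; -832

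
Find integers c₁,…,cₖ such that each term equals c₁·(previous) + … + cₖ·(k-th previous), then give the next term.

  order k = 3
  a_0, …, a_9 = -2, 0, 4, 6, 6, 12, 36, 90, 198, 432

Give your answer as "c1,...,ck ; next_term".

  a_3 = 3·4 + -3·0 + 3·-2 = 6
  a_4 = 3·6 + -3·4 + 3·0 = 6
  a_5 = 3·6 + -3·6 + 3·4 = 12
  a_6 = 3·12 + -3·6 + 3·6 = 36
  a_7 = 3·36 + -3·12 + 3·6 = 90
  a_8 = 3·90 + -3·36 + 3·12 = 198
  a_9 = 3·198 + -3·90 + 3·36 = 432
  a_10 = 3·432 + -3·198 + 3·90 = 972

3,-3,3 ; 972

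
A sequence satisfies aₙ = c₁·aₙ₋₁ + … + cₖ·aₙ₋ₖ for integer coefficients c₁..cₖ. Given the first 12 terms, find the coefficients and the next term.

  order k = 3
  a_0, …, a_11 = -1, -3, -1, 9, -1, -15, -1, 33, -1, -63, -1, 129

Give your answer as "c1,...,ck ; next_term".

-1,-2,-2 ; -1

  a_3 = -1·-1 + -2·-3 + -2·-1 = 9
  a_4 = -1·9 + -2·-1 + -2·-3 = -1
  a_5 = -1·-1 + -2·9 + -2·-1 = -15
  a_6 = -1·-15 + -2·-1 + -2·9 = -1
  a_7 = -1·-1 + -2·-15 + -2·-1 = 33
  a_8 = -1·33 + -2·-1 + -2·-15 = -1
  a_9 = -1·-1 + -2·33 + -2·-1 = -63
  a_10 = -1·-63 + -2·-1 + -2·33 = -1
  a_11 = -1·-1 + -2·-63 + -2·-1 = 129
  a_12 = -1·129 + -2·-1 + -2·-63 = -1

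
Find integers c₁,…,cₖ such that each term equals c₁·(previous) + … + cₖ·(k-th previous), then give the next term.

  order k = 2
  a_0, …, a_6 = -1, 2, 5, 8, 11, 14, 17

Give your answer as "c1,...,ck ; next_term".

  a_2 = 2·2 + -1·-1 = 5
  a_3 = 2·5 + -1·2 = 8
  a_4 = 2·8 + -1·5 = 11
  a_5 = 2·11 + -1·8 = 14
  a_6 = 2·14 + -1·11 = 17
  a_7 = 2·17 + -1·14 = 20

2,-1 ; 20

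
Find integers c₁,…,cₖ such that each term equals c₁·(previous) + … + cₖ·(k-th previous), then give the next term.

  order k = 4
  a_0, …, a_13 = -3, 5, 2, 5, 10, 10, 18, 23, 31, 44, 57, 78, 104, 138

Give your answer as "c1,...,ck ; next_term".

1,1,0,-1 ; 185

  a_4 = 1·5 + 1·2 + 0·5 + -1·-3 = 10
  a_5 = 1·10 + 1·5 + 0·2 + -1·5 = 10
  a_6 = 1·10 + 1·10 + 0·5 + -1·2 = 18
  a_7 = 1·18 + 1·10 + 0·10 + -1·5 = 23
  a_8 = 1·23 + 1·18 + 0·10 + -1·10 = 31
  a_9 = 1·31 + 1·23 + 0·18 + -1·10 = 44
  a_10 = 1·44 + 1·31 + 0·23 + -1·18 = 57
  a_11 = 1·57 + 1·44 + 0·31 + -1·23 = 78
  a_12 = 1·78 + 1·57 + 0·44 + -1·31 = 104
  a_13 = 1·104 + 1·78 + 0·57 + -1·44 = 138
  a_14 = 1·138 + 1·104 + 0·78 + -1·57 = 185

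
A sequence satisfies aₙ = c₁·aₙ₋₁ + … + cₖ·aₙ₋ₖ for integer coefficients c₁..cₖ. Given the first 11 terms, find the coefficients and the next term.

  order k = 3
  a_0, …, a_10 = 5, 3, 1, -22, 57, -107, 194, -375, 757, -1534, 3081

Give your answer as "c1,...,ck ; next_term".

  a_3 = -3·1 + -3·3 + -2·5 = -22
  a_4 = -3·-22 + -3·1 + -2·3 = 57
  a_5 = -3·57 + -3·-22 + -2·1 = -107
  a_6 = -3·-107 + -3·57 + -2·-22 = 194
  a_7 = -3·194 + -3·-107 + -2·57 = -375
  a_8 = -3·-375 + -3·194 + -2·-107 = 757
  a_9 = -3·757 + -3·-375 + -2·194 = -1534
  a_10 = -3·-1534 + -3·757 + -2·-375 = 3081
  a_11 = -3·3081 + -3·-1534 + -2·757 = -6155

-3,-3,-2 ; -6155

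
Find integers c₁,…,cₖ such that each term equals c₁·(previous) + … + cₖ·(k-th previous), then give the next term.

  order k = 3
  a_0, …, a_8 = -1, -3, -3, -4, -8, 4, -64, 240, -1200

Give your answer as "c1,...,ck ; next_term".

  a_3 = -4·-3 + 4·-3 + 4·-1 = -4
  a_4 = -4·-4 + 4·-3 + 4·-3 = -8
  a_5 = -4·-8 + 4·-4 + 4·-3 = 4
  a_6 = -4·4 + 4·-8 + 4·-4 = -64
  a_7 = -4·-64 + 4·4 + 4·-8 = 240
  a_8 = -4·240 + 4·-64 + 4·4 = -1200
  a_9 = -4·-1200 + 4·240 + 4·-64 = 5504

-4,4,4 ; 5504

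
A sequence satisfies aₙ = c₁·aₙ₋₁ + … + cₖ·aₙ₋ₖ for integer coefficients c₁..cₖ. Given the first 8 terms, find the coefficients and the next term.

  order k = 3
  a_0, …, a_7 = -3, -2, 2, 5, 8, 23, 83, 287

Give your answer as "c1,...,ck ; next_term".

  a_3 = 4·2 + -3·-2 + 3·-3 = 5
  a_4 = 4·5 + -3·2 + 3·-2 = 8
  a_5 = 4·8 + -3·5 + 3·2 = 23
  a_6 = 4·23 + -3·8 + 3·5 = 83
  a_7 = 4·83 + -3·23 + 3·8 = 287
  a_8 = 4·287 + -3·83 + 3·23 = 968

4,-3,3 ; 968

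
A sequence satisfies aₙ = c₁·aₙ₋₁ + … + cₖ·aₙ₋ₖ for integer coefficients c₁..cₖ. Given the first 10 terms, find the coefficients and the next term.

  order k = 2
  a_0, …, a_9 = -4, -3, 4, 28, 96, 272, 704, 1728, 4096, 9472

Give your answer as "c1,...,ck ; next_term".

4,-4 ; 21504

  a_2 = 4·-3 + -4·-4 = 4
  a_3 = 4·4 + -4·-3 = 28
  a_4 = 4·28 + -4·4 = 96
  a_5 = 4·96 + -4·28 = 272
  a_6 = 4·272 + -4·96 = 704
  a_7 = 4·704 + -4·272 = 1728
  a_8 = 4·1728 + -4·704 = 4096
  a_9 = 4·4096 + -4·1728 = 9472
  a_10 = 4·9472 + -4·4096 = 21504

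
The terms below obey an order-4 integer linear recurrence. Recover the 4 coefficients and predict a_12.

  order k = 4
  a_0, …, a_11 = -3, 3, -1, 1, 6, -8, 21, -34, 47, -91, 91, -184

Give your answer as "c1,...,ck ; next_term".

0,3,-1,-4 ; 176

  a_4 = 0·1 + 3·-1 + -1·3 + -4·-3 = 6
  a_5 = 0·6 + 3·1 + -1·-1 + -4·3 = -8
  a_6 = 0·-8 + 3·6 + -1·1 + -4·-1 = 21
  a_7 = 0·21 + 3·-8 + -1·6 + -4·1 = -34
  a_8 = 0·-34 + 3·21 + -1·-8 + -4·6 = 47
  a_9 = 0·47 + 3·-34 + -1·21 + -4·-8 = -91
  a_10 = 0·-91 + 3·47 + -1·-34 + -4·21 = 91
  a_11 = 0·91 + 3·-91 + -1·47 + -4·-34 = -184
  a_12 = 0·-184 + 3·91 + -1·-91 + -4·47 = 176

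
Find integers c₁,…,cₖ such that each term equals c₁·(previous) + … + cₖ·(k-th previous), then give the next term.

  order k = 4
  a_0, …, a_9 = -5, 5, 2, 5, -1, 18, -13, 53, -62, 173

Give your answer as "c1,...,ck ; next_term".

-1,2,1,1 ; -257

  a_4 = -1·5 + 2·2 + 1·5 + 1·-5 = -1
  a_5 = -1·-1 + 2·5 + 1·2 + 1·5 = 18
  a_6 = -1·18 + 2·-1 + 1·5 + 1·2 = -13
  a_7 = -1·-13 + 2·18 + 1·-1 + 1·5 = 53
  a_8 = -1·53 + 2·-13 + 1·18 + 1·-1 = -62
  a_9 = -1·-62 + 2·53 + 1·-13 + 1·18 = 173
  a_10 = -1·173 + 2·-62 + 1·53 + 1·-13 = -257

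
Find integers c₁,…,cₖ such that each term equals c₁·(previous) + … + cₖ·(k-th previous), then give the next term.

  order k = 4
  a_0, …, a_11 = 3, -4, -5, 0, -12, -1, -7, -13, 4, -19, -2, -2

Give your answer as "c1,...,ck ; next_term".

  a_4 = 0·0 + 1·-5 + 1·-4 + -1·3 = -12
  a_5 = 0·-12 + 1·0 + 1·-5 + -1·-4 = -1
  a_6 = 0·-1 + 1·-12 + 1·0 + -1·-5 = -7
  a_7 = 0·-7 + 1·-1 + 1·-12 + -1·0 = -13
  a_8 = 0·-13 + 1·-7 + 1·-1 + -1·-12 = 4
  a_9 = 0·4 + 1·-13 + 1·-7 + -1·-1 = -19
  a_10 = 0·-19 + 1·4 + 1·-13 + -1·-7 = -2
  a_11 = 0·-2 + 1·-19 + 1·4 + -1·-13 = -2
  a_12 = 0·-2 + 1·-2 + 1·-19 + -1·4 = -25

0,1,1,-1 ; -25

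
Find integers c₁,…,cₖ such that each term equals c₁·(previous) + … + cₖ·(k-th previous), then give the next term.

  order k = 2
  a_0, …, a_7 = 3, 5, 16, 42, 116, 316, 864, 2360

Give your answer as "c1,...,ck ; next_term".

  a_2 = 2·5 + 2·3 = 16
  a_3 = 2·16 + 2·5 = 42
  a_4 = 2·42 + 2·16 = 116
  a_5 = 2·116 + 2·42 = 316
  a_6 = 2·316 + 2·116 = 864
  a_7 = 2·864 + 2·316 = 2360
  a_8 = 2·2360 + 2·864 = 6448

2,2 ; 6448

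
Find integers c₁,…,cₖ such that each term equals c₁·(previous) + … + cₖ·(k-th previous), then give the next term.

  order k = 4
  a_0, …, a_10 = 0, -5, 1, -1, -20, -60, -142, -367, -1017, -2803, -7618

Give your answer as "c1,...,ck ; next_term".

  a_4 = 3·-1 + -2·1 + 3·-5 + 1·0 = -20
  a_5 = 3·-20 + -2·-1 + 3·1 + 1·-5 = -60
  a_6 = 3·-60 + -2·-20 + 3·-1 + 1·1 = -142
  a_7 = 3·-142 + -2·-60 + 3·-20 + 1·-1 = -367
  a_8 = 3·-367 + -2·-142 + 3·-60 + 1·-20 = -1017
  a_9 = 3·-1017 + -2·-367 + 3·-142 + 1·-60 = -2803
  a_10 = 3·-2803 + -2·-1017 + 3·-367 + 1·-142 = -7618
  a_11 = 3·-7618 + -2·-2803 + 3·-1017 + 1·-367 = -20666

3,-2,3,1 ; -20666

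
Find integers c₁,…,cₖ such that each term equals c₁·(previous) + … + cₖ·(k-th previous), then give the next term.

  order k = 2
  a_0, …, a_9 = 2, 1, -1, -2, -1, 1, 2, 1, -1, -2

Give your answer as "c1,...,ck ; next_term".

  a_2 = 1·1 + -1·2 = -1
  a_3 = 1·-1 + -1·1 = -2
  a_4 = 1·-2 + -1·-1 = -1
  a_5 = 1·-1 + -1·-2 = 1
  a_6 = 1·1 + -1·-1 = 2
  a_7 = 1·2 + -1·1 = 1
  a_8 = 1·1 + -1·2 = -1
  a_9 = 1·-1 + -1·1 = -2
  a_10 = 1·-2 + -1·-1 = -1

1,-1 ; -1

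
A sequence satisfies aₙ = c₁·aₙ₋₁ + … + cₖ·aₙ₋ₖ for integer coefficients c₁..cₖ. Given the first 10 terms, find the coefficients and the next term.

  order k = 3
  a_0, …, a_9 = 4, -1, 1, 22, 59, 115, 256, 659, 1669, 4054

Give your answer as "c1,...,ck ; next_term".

  a_3 = 3·1 + -3·-1 + 4·4 = 22
  a_4 = 3·22 + -3·1 + 4·-1 = 59
  a_5 = 3·59 + -3·22 + 4·1 = 115
  a_6 = 3·115 + -3·59 + 4·22 = 256
  a_7 = 3·256 + -3·115 + 4·59 = 659
  a_8 = 3·659 + -3·256 + 4·115 = 1669
  a_9 = 3·1669 + -3·659 + 4·256 = 4054
  a_10 = 3·4054 + -3·1669 + 4·659 = 9791

3,-3,4 ; 9791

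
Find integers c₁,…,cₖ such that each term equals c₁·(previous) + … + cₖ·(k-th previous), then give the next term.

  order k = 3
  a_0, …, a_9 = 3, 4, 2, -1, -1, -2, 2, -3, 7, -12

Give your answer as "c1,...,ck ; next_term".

-1,1,-1 ; 22

  a_3 = -1·2 + 1·4 + -1·3 = -1
  a_4 = -1·-1 + 1·2 + -1·4 = -1
  a_5 = -1·-1 + 1·-1 + -1·2 = -2
  a_6 = -1·-2 + 1·-1 + -1·-1 = 2
  a_7 = -1·2 + 1·-2 + -1·-1 = -3
  a_8 = -1·-3 + 1·2 + -1·-2 = 7
  a_9 = -1·7 + 1·-3 + -1·2 = -12
  a_10 = -1·-12 + 1·7 + -1·-3 = 22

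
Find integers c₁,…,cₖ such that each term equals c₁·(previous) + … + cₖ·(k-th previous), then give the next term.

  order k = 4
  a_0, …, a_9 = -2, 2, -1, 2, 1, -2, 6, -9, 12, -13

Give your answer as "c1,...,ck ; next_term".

  a_4 = -1·2 + 1·-1 + 1·2 + -1·-2 = 1
  a_5 = -1·1 + 1·2 + 1·-1 + -1·2 = -2
  a_6 = -1·-2 + 1·1 + 1·2 + -1·-1 = 6
  a_7 = -1·6 + 1·-2 + 1·1 + -1·2 = -9
  a_8 = -1·-9 + 1·6 + 1·-2 + -1·1 = 12
  a_9 = -1·12 + 1·-9 + 1·6 + -1·-2 = -13
  a_10 = -1·-13 + 1·12 + 1·-9 + -1·6 = 10

-1,1,1,-1 ; 10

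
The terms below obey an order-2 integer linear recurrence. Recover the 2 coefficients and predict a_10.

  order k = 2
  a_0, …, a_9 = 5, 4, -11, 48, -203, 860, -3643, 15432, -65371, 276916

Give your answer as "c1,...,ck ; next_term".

-4,1 ; -1173035

  a_2 = -4·4 + 1·5 = -11
  a_3 = -4·-11 + 1·4 = 48
  a_4 = -4·48 + 1·-11 = -203
  a_5 = -4·-203 + 1·48 = 860
  a_6 = -4·860 + 1·-203 = -3643
  a_7 = -4·-3643 + 1·860 = 15432
  a_8 = -4·15432 + 1·-3643 = -65371
  a_9 = -4·-65371 + 1·15432 = 276916
  a_10 = -4·276916 + 1·-65371 = -1173035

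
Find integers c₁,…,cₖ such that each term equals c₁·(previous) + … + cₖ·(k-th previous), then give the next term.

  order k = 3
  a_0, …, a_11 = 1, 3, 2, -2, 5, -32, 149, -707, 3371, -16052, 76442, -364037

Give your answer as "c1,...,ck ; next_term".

-4,3,-3 ; 1733630

  a_3 = -4·2 + 3·3 + -3·1 = -2
  a_4 = -4·-2 + 3·2 + -3·3 = 5
  a_5 = -4·5 + 3·-2 + -3·2 = -32
  a_6 = -4·-32 + 3·5 + -3·-2 = 149
  a_7 = -4·149 + 3·-32 + -3·5 = -707
  a_8 = -4·-707 + 3·149 + -3·-32 = 3371
  a_9 = -4·3371 + 3·-707 + -3·149 = -16052
  a_10 = -4·-16052 + 3·3371 + -3·-707 = 76442
  a_11 = -4·76442 + 3·-16052 + -3·3371 = -364037
  a_12 = -4·-364037 + 3·76442 + -3·-16052 = 1733630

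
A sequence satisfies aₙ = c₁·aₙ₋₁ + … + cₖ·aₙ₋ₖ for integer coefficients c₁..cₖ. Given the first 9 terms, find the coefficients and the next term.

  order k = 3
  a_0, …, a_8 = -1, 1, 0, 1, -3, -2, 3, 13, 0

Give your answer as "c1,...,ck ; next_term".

0,-2,-3 ; -35

  a_3 = 0·0 + -2·1 + -3·-1 = 1
  a_4 = 0·1 + -2·0 + -3·1 = -3
  a_5 = 0·-3 + -2·1 + -3·0 = -2
  a_6 = 0·-2 + -2·-3 + -3·1 = 3
  a_7 = 0·3 + -2·-2 + -3·-3 = 13
  a_8 = 0·13 + -2·3 + -3·-2 = 0
  a_9 = 0·0 + -2·13 + -3·3 = -35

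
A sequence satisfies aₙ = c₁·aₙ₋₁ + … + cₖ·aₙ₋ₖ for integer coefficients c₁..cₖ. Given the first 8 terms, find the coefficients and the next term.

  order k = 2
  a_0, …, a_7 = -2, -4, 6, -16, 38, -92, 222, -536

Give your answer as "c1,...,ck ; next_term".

-2,1 ; 1294

  a_2 = -2·-4 + 1·-2 = 6
  a_3 = -2·6 + 1·-4 = -16
  a_4 = -2·-16 + 1·6 = 38
  a_5 = -2·38 + 1·-16 = -92
  a_6 = -2·-92 + 1·38 = 222
  a_7 = -2·222 + 1·-92 = -536
  a_8 = -2·-536 + 1·222 = 1294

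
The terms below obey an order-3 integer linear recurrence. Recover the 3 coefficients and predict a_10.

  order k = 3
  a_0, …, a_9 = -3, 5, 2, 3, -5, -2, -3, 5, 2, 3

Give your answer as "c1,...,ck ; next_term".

0,0,-1 ; -5

  a_3 = 0·2 + 0·5 + -1·-3 = 3
  a_4 = 0·3 + 0·2 + -1·5 = -5
  a_5 = 0·-5 + 0·3 + -1·2 = -2
  a_6 = 0·-2 + 0·-5 + -1·3 = -3
  a_7 = 0·-3 + 0·-2 + -1·-5 = 5
  a_8 = 0·5 + 0·-3 + -1·-2 = 2
  a_9 = 0·2 + 0·5 + -1·-3 = 3
  a_10 = 0·3 + 0·2 + -1·5 = -5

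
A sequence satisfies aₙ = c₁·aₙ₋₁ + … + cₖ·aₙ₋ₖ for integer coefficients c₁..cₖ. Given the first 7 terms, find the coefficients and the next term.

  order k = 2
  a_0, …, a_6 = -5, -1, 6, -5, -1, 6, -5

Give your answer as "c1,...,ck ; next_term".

-1,-1 ; -1

  a_2 = -1·-1 + -1·-5 = 6
  a_3 = -1·6 + -1·-1 = -5
  a_4 = -1·-5 + -1·6 = -1
  a_5 = -1·-1 + -1·-5 = 6
  a_6 = -1·6 + -1·-1 = -5
  a_7 = -1·-5 + -1·6 = -1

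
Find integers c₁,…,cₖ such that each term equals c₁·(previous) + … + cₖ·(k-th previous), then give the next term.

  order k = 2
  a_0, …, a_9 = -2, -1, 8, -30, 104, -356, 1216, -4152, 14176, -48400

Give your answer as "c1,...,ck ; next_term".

  a_2 = -4·-1 + -2·-2 = 8
  a_3 = -4·8 + -2·-1 = -30
  a_4 = -4·-30 + -2·8 = 104
  a_5 = -4·104 + -2·-30 = -356
  a_6 = -4·-356 + -2·104 = 1216
  a_7 = -4·1216 + -2·-356 = -4152
  a_8 = -4·-4152 + -2·1216 = 14176
  a_9 = -4·14176 + -2·-4152 = -48400
  a_10 = -4·-48400 + -2·14176 = 165248

-4,-2 ; 165248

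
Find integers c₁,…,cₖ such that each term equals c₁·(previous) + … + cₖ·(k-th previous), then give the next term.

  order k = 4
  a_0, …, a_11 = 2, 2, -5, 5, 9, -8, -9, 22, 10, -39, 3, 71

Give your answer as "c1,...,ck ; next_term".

  a_4 = 0·5 + -1·-5 + 1·2 + 1·2 = 9
  a_5 = 0·9 + -1·5 + 1·-5 + 1·2 = -8
  a_6 = 0·-8 + -1·9 + 1·5 + 1·-5 = -9
  a_7 = 0·-9 + -1·-8 + 1·9 + 1·5 = 22
  a_8 = 0·22 + -1·-9 + 1·-8 + 1·9 = 10
  a_9 = 0·10 + -1·22 + 1·-9 + 1·-8 = -39
  a_10 = 0·-39 + -1·10 + 1·22 + 1·-9 = 3
  a_11 = 0·3 + -1·-39 + 1·10 + 1·22 = 71
  a_12 = 0·71 + -1·3 + 1·-39 + 1·10 = -32

0,-1,1,1 ; -32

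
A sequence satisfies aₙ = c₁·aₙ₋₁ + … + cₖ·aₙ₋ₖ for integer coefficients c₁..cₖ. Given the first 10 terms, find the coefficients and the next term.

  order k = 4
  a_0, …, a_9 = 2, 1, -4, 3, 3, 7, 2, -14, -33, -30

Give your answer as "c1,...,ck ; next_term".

1,-1,-2,-1 ; 29

  a_4 = 1·3 + -1·-4 + -2·1 + -1·2 = 3
  a_5 = 1·3 + -1·3 + -2·-4 + -1·1 = 7
  a_6 = 1·7 + -1·3 + -2·3 + -1·-4 = 2
  a_7 = 1·2 + -1·7 + -2·3 + -1·3 = -14
  a_8 = 1·-14 + -1·2 + -2·7 + -1·3 = -33
  a_9 = 1·-33 + -1·-14 + -2·2 + -1·7 = -30
  a_10 = 1·-30 + -1·-33 + -2·-14 + -1·2 = 29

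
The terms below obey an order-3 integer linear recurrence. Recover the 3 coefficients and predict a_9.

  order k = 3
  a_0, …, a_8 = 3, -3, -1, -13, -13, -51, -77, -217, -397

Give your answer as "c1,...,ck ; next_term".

1,3,-1 ; -971

  a_3 = 1·-1 + 3·-3 + -1·3 = -13
  a_4 = 1·-13 + 3·-1 + -1·-3 = -13
  a_5 = 1·-13 + 3·-13 + -1·-1 = -51
  a_6 = 1·-51 + 3·-13 + -1·-13 = -77
  a_7 = 1·-77 + 3·-51 + -1·-13 = -217
  a_8 = 1·-217 + 3·-77 + -1·-51 = -397
  a_9 = 1·-397 + 3·-217 + -1·-77 = -971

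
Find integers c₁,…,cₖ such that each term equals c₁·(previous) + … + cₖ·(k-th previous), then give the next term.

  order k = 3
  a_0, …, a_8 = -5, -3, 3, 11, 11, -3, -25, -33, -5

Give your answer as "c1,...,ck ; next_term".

  a_3 = 1·3 + -1·-3 + -1·-5 = 11
  a_4 = 1·11 + -1·3 + -1·-3 = 11
  a_5 = 1·11 + -1·11 + -1·3 = -3
  a_6 = 1·-3 + -1·11 + -1·11 = -25
  a_7 = 1·-25 + -1·-3 + -1·11 = -33
  a_8 = 1·-33 + -1·-25 + -1·-3 = -5
  a_9 = 1·-5 + -1·-33 + -1·-25 = 53

1,-1,-1 ; 53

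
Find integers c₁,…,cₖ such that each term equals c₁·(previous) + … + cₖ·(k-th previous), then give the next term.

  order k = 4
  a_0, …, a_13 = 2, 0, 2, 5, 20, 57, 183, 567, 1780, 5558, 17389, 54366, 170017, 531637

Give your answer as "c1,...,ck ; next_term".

  a_4 = 2·5 + 3·2 + 1·0 + 2·2 = 20
  a_5 = 2·20 + 3·5 + 1·2 + 2·0 = 57
  a_6 = 2·57 + 3·20 + 1·5 + 2·2 = 183
  a_7 = 2·183 + 3·57 + 1·20 + 2·5 = 567
  a_8 = 2·567 + 3·183 + 1·57 + 2·20 = 1780
  a_9 = 2·1780 + 3·567 + 1·183 + 2·57 = 5558
  a_10 = 2·5558 + 3·1780 + 1·567 + 2·183 = 17389
  a_11 = 2·17389 + 3·5558 + 1·1780 + 2·567 = 54366
  a_12 = 2·54366 + 3·17389 + 1·5558 + 2·1780 = 170017
  a_13 = 2·170017 + 3·54366 + 1·17389 + 2·5558 = 531637
  a_14 = 2·531637 + 3·170017 + 1·54366 + 2·17389 = 1662469

2,3,1,2 ; 1662469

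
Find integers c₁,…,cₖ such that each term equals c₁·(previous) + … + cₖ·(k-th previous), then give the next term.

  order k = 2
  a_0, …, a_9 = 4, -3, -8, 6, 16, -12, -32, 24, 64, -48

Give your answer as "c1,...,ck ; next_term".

0,-2 ; -128

  a_2 = 0·-3 + -2·4 = -8
  a_3 = 0·-8 + -2·-3 = 6
  a_4 = 0·6 + -2·-8 = 16
  a_5 = 0·16 + -2·6 = -12
  a_6 = 0·-12 + -2·16 = -32
  a_7 = 0·-32 + -2·-12 = 24
  a_8 = 0·24 + -2·-32 = 64
  a_9 = 0·64 + -2·24 = -48
  a_10 = 0·-48 + -2·64 = -128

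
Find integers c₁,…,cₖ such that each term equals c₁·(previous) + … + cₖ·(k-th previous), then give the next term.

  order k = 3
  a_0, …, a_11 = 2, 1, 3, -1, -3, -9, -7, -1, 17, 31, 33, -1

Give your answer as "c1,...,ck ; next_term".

  a_3 = 1·3 + 0·1 + -2·2 = -1
  a_4 = 1·-1 + 0·3 + -2·1 = -3
  a_5 = 1·-3 + 0·-1 + -2·3 = -9
  a_6 = 1·-9 + 0·-3 + -2·-1 = -7
  a_7 = 1·-7 + 0·-9 + -2·-3 = -1
  a_8 = 1·-1 + 0·-7 + -2·-9 = 17
  a_9 = 1·17 + 0·-1 + -2·-7 = 31
  a_10 = 1·31 + 0·17 + -2·-1 = 33
  a_11 = 1·33 + 0·31 + -2·17 = -1
  a_12 = 1·-1 + 0·33 + -2·31 = -63

1,0,-2 ; -63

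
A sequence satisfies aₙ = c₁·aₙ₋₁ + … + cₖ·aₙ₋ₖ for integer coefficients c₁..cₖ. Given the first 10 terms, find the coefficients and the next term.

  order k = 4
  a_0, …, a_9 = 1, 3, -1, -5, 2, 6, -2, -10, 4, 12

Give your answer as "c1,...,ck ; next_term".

  a_4 = 0·-5 + 0·-1 + 0·3 + 2·1 = 2
  a_5 = 0·2 + 0·-5 + 0·-1 + 2·3 = 6
  a_6 = 0·6 + 0·2 + 0·-5 + 2·-1 = -2
  a_7 = 0·-2 + 0·6 + 0·2 + 2·-5 = -10
  a_8 = 0·-10 + 0·-2 + 0·6 + 2·2 = 4
  a_9 = 0·4 + 0·-10 + 0·-2 + 2·6 = 12
  a_10 = 0·12 + 0·4 + 0·-10 + 2·-2 = -4

0,0,0,2 ; -4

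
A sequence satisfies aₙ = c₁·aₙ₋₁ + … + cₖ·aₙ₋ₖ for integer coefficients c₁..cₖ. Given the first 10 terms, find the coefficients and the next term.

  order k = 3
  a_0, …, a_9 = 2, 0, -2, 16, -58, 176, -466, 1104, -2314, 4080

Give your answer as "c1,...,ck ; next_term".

-4,-3,4 ; -4962

  a_3 = -4·-2 + -3·0 + 4·2 = 16
  a_4 = -4·16 + -3·-2 + 4·0 = -58
  a_5 = -4·-58 + -3·16 + 4·-2 = 176
  a_6 = -4·176 + -3·-58 + 4·16 = -466
  a_7 = -4·-466 + -3·176 + 4·-58 = 1104
  a_8 = -4·1104 + -3·-466 + 4·176 = -2314
  a_9 = -4·-2314 + -3·1104 + 4·-466 = 4080
  a_10 = -4·4080 + -3·-2314 + 4·1104 = -4962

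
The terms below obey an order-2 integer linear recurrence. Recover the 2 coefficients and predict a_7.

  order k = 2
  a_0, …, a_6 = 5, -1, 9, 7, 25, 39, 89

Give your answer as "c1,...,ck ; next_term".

  a_2 = 1·-1 + 2·5 = 9
  a_3 = 1·9 + 2·-1 = 7
  a_4 = 1·7 + 2·9 = 25
  a_5 = 1·25 + 2·7 = 39
  a_6 = 1·39 + 2·25 = 89
  a_7 = 1·89 + 2·39 = 167

1,2 ; 167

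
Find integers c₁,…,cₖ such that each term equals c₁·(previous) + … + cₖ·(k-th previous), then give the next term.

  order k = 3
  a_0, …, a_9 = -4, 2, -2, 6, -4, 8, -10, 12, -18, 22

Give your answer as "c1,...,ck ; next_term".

  a_3 = 0·-2 + 1·2 + -1·-4 = 6
  a_4 = 0·6 + 1·-2 + -1·2 = -4
  a_5 = 0·-4 + 1·6 + -1·-2 = 8
  a_6 = 0·8 + 1·-4 + -1·6 = -10
  a_7 = 0·-10 + 1·8 + -1·-4 = 12
  a_8 = 0·12 + 1·-10 + -1·8 = -18
  a_9 = 0·-18 + 1·12 + -1·-10 = 22
  a_10 = 0·22 + 1·-18 + -1·12 = -30

0,1,-1 ; -30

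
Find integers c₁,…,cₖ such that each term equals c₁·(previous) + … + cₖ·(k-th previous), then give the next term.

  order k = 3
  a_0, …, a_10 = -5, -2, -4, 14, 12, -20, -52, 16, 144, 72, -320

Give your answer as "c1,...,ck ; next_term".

0,-2,-2 ; -432

  a_3 = 0·-4 + -2·-2 + -2·-5 = 14
  a_4 = 0·14 + -2·-4 + -2·-2 = 12
  a_5 = 0·12 + -2·14 + -2·-4 = -20
  a_6 = 0·-20 + -2·12 + -2·14 = -52
  a_7 = 0·-52 + -2·-20 + -2·12 = 16
  a_8 = 0·16 + -2·-52 + -2·-20 = 144
  a_9 = 0·144 + -2·16 + -2·-52 = 72
  a_10 = 0·72 + -2·144 + -2·16 = -320
  a_11 = 0·-320 + -2·72 + -2·144 = -432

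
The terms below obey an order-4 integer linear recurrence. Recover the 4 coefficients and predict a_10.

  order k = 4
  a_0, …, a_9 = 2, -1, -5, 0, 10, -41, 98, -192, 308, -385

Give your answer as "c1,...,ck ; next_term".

  a_4 = -3·0 + -2·-5 + 2·-1 + 1·2 = 10
  a_5 = -3·10 + -2·0 + 2·-5 + 1·-1 = -41
  a_6 = -3·-41 + -2·10 + 2·0 + 1·-5 = 98
  a_7 = -3·98 + -2·-41 + 2·10 + 1·0 = -192
  a_8 = -3·-192 + -2·98 + 2·-41 + 1·10 = 308
  a_9 = -3·308 + -2·-192 + 2·98 + 1·-41 = -385
  a_10 = -3·-385 + -2·308 + 2·-192 + 1·98 = 253

-3,-2,2,1 ; 253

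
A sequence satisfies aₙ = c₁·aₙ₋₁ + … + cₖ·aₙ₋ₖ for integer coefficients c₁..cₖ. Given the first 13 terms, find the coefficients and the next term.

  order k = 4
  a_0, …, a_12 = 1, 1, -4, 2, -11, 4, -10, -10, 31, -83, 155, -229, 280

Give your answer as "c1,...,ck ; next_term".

-1,2,2,-3 ; -179

  a_4 = -1·2 + 2·-4 + 2·1 + -3·1 = -11
  a_5 = -1·-11 + 2·2 + 2·-4 + -3·1 = 4
  a_6 = -1·4 + 2·-11 + 2·2 + -3·-4 = -10
  a_7 = -1·-10 + 2·4 + 2·-11 + -3·2 = -10
  a_8 = -1·-10 + 2·-10 + 2·4 + -3·-11 = 31
  a_9 = -1·31 + 2·-10 + 2·-10 + -3·4 = -83
  a_10 = -1·-83 + 2·31 + 2·-10 + -3·-10 = 155
  a_11 = -1·155 + 2·-83 + 2·31 + -3·-10 = -229
  a_12 = -1·-229 + 2·155 + 2·-83 + -3·31 = 280
  a_13 = -1·280 + 2·-229 + 2·155 + -3·-83 = -179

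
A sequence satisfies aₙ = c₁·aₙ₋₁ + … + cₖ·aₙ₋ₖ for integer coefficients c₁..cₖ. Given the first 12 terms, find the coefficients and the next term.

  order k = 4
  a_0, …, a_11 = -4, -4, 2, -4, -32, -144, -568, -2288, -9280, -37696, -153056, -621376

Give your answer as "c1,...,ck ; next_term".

4,0,0,4 ; -2522624

  a_4 = 4·-4 + 0·2 + 0·-4 + 4·-4 = -32
  a_5 = 4·-32 + 0·-4 + 0·2 + 4·-4 = -144
  a_6 = 4·-144 + 0·-32 + 0·-4 + 4·2 = -568
  a_7 = 4·-568 + 0·-144 + 0·-32 + 4·-4 = -2288
  a_8 = 4·-2288 + 0·-568 + 0·-144 + 4·-32 = -9280
  a_9 = 4·-9280 + 0·-2288 + 0·-568 + 4·-144 = -37696
  a_10 = 4·-37696 + 0·-9280 + 0·-2288 + 4·-568 = -153056
  a_11 = 4·-153056 + 0·-37696 + 0·-9280 + 4·-2288 = -621376
  a_12 = 4·-621376 + 0·-153056 + 0·-37696 + 4·-9280 = -2522624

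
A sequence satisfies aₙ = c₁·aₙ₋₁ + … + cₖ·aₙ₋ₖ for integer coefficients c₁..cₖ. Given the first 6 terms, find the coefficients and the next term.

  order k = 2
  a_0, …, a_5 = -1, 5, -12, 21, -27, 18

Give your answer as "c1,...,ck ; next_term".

  a_2 = -3·5 + -3·-1 = -12
  a_3 = -3·-12 + -3·5 = 21
  a_4 = -3·21 + -3·-12 = -27
  a_5 = -3·-27 + -3·21 = 18
  a_6 = -3·18 + -3·-27 = 27

-3,-3 ; 27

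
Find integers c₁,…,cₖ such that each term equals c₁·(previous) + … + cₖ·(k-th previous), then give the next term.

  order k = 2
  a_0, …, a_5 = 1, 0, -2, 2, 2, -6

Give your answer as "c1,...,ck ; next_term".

  a_2 = -1·0 + -2·1 = -2
  a_3 = -1·-2 + -2·0 = 2
  a_4 = -1·2 + -2·-2 = 2
  a_5 = -1·2 + -2·2 = -6
  a_6 = -1·-6 + -2·2 = 2

-1,-2 ; 2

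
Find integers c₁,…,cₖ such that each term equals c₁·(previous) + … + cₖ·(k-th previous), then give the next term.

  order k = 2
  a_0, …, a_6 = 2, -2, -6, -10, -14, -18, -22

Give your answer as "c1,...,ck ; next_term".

  a_2 = 2·-2 + -1·2 = -6
  a_3 = 2·-6 + -1·-2 = -10
  a_4 = 2·-10 + -1·-6 = -14
  a_5 = 2·-14 + -1·-10 = -18
  a_6 = 2·-18 + -1·-14 = -22
  a_7 = 2·-22 + -1·-18 = -26

2,-1 ; -26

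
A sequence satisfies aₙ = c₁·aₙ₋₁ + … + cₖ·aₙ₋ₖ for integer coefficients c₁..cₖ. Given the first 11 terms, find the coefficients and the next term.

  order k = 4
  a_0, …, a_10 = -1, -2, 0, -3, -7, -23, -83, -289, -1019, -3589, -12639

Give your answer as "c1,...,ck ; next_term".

3,2,0,-2 ; -44517

  a_4 = 3·-3 + 2·0 + 0·-2 + -2·-1 = -7
  a_5 = 3·-7 + 2·-3 + 0·0 + -2·-2 = -23
  a_6 = 3·-23 + 2·-7 + 0·-3 + -2·0 = -83
  a_7 = 3·-83 + 2·-23 + 0·-7 + -2·-3 = -289
  a_8 = 3·-289 + 2·-83 + 0·-23 + -2·-7 = -1019
  a_9 = 3·-1019 + 2·-289 + 0·-83 + -2·-23 = -3589
  a_10 = 3·-3589 + 2·-1019 + 0·-289 + -2·-83 = -12639
  a_11 = 3·-12639 + 2·-3589 + 0·-1019 + -2·-289 = -44517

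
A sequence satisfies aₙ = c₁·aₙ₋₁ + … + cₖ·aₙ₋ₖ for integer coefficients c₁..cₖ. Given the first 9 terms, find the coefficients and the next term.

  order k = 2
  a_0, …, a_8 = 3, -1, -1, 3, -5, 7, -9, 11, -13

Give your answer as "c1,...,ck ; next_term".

  a_2 = -2·-1 + -1·3 = -1
  a_3 = -2·-1 + -1·-1 = 3
  a_4 = -2·3 + -1·-1 = -5
  a_5 = -2·-5 + -1·3 = 7
  a_6 = -2·7 + -1·-5 = -9
  a_7 = -2·-9 + -1·7 = 11
  a_8 = -2·11 + -1·-9 = -13
  a_9 = -2·-13 + -1·11 = 15

-2,-1 ; 15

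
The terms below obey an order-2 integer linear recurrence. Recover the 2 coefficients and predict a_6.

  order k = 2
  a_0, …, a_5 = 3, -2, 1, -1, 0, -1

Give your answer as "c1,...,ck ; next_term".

1,1 ; -1

  a_2 = 1·-2 + 1·3 = 1
  a_3 = 1·1 + 1·-2 = -1
  a_4 = 1·-1 + 1·1 = 0
  a_5 = 1·0 + 1·-1 = -1
  a_6 = 1·-1 + 1·0 = -1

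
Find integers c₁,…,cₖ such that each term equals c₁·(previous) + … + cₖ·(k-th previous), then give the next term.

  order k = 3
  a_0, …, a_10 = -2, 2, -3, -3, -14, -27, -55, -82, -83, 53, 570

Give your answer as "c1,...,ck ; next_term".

3,-1,-4 ; 1989

  a_3 = 3·-3 + -1·2 + -4·-2 = -3
  a_4 = 3·-3 + -1·-3 + -4·2 = -14
  a_5 = 3·-14 + -1·-3 + -4·-3 = -27
  a_6 = 3·-27 + -1·-14 + -4·-3 = -55
  a_7 = 3·-55 + -1·-27 + -4·-14 = -82
  a_8 = 3·-82 + -1·-55 + -4·-27 = -83
  a_9 = 3·-83 + -1·-82 + -4·-55 = 53
  a_10 = 3·53 + -1·-83 + -4·-82 = 570
  a_11 = 3·570 + -1·53 + -4·-83 = 1989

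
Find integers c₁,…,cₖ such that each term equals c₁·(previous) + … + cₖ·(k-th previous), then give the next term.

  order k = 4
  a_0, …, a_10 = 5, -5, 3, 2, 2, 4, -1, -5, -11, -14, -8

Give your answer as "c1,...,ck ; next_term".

  a_4 = 1·2 + 0·3 + -1·-5 + -1·5 = 2
  a_5 = 1·2 + 0·2 + -1·3 + -1·-5 = 4
  a_6 = 1·4 + 0·2 + -1·2 + -1·3 = -1
  a_7 = 1·-1 + 0·4 + -1·2 + -1·2 = -5
  a_8 = 1·-5 + 0·-1 + -1·4 + -1·2 = -11
  a_9 = 1·-11 + 0·-5 + -1·-1 + -1·4 = -14
  a_10 = 1·-14 + 0·-11 + -1·-5 + -1·-1 = -8
  a_11 = 1·-8 + 0·-14 + -1·-11 + -1·-5 = 8

1,0,-1,-1 ; 8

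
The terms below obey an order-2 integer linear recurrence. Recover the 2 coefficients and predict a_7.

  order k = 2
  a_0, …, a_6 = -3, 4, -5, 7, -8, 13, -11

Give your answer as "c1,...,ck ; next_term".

1,3 ; 28

  a_2 = 1·4 + 3·-3 = -5
  a_3 = 1·-5 + 3·4 = 7
  a_4 = 1·7 + 3·-5 = -8
  a_5 = 1·-8 + 3·7 = 13
  a_6 = 1·13 + 3·-8 = -11
  a_7 = 1·-11 + 3·13 = 28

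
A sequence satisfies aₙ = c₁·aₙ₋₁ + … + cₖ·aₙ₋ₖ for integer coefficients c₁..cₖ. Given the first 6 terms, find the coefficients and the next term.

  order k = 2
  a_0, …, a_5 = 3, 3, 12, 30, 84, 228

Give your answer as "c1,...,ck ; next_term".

2,2 ; 624

  a_2 = 2·3 + 2·3 = 12
  a_3 = 2·12 + 2·3 = 30
  a_4 = 2·30 + 2·12 = 84
  a_5 = 2·84 + 2·30 = 228
  a_6 = 2·228 + 2·84 = 624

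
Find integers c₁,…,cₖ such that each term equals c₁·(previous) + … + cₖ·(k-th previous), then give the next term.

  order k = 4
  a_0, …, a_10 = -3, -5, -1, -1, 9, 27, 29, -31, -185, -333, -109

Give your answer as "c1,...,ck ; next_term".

  a_4 = 2·-1 + -3·-1 + -1·-5 + -1·-3 = 9
  a_5 = 2·9 + -3·-1 + -1·-1 + -1·-5 = 27
  a_6 = 2·27 + -3·9 + -1·-1 + -1·-1 = 29
  a_7 = 2·29 + -3·27 + -1·9 + -1·-1 = -31
  a_8 = 2·-31 + -3·29 + -1·27 + -1·9 = -185
  a_9 = 2·-185 + -3·-31 + -1·29 + -1·27 = -333
  a_10 = 2·-333 + -3·-185 + -1·-31 + -1·29 = -109
  a_11 = 2·-109 + -3·-333 + -1·-185 + -1·-31 = 997

2,-3,-1,-1 ; 997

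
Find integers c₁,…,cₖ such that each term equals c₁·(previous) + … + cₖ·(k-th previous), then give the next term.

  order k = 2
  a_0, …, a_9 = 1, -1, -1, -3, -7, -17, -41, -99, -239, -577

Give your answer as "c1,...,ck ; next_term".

  a_2 = 2·-1 + 1·1 = -1
  a_3 = 2·-1 + 1·-1 = -3
  a_4 = 2·-3 + 1·-1 = -7
  a_5 = 2·-7 + 1·-3 = -17
  a_6 = 2·-17 + 1·-7 = -41
  a_7 = 2·-41 + 1·-17 = -99
  a_8 = 2·-99 + 1·-41 = -239
  a_9 = 2·-239 + 1·-99 = -577
  a_10 = 2·-577 + 1·-239 = -1393

2,1 ; -1393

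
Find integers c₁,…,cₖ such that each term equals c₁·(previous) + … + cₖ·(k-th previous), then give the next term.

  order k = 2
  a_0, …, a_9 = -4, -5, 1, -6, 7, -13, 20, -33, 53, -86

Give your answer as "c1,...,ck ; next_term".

  a_2 = -1·-5 + 1·-4 = 1
  a_3 = -1·1 + 1·-5 = -6
  a_4 = -1·-6 + 1·1 = 7
  a_5 = -1·7 + 1·-6 = -13
  a_6 = -1·-13 + 1·7 = 20
  a_7 = -1·20 + 1·-13 = -33
  a_8 = -1·-33 + 1·20 = 53
  a_9 = -1·53 + 1·-33 = -86
  a_10 = -1·-86 + 1·53 = 139

-1,1 ; 139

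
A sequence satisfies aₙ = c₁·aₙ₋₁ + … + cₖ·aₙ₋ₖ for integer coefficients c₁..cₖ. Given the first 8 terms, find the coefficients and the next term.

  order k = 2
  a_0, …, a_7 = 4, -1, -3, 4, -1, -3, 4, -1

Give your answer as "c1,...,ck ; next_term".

-1,-1 ; -3

  a_2 = -1·-1 + -1·4 = -3
  a_3 = -1·-3 + -1·-1 = 4
  a_4 = -1·4 + -1·-3 = -1
  a_5 = -1·-1 + -1·4 = -3
  a_6 = -1·-3 + -1·-1 = 4
  a_7 = -1·4 + -1·-3 = -1
  a_8 = -1·-1 + -1·4 = -3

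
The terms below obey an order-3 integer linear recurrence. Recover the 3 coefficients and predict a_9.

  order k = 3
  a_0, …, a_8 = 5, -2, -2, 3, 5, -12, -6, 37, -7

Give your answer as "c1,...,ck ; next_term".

  a_3 = -1·-2 + -3·-2 + -1·5 = 3
  a_4 = -1·3 + -3·-2 + -1·-2 = 5
  a_5 = -1·5 + -3·3 + -1·-2 = -12
  a_6 = -1·-12 + -3·5 + -1·3 = -6
  a_7 = -1·-6 + -3·-12 + -1·5 = 37
  a_8 = -1·37 + -3·-6 + -1·-12 = -7
  a_9 = -1·-7 + -3·37 + -1·-6 = -98

-1,-3,-1 ; -98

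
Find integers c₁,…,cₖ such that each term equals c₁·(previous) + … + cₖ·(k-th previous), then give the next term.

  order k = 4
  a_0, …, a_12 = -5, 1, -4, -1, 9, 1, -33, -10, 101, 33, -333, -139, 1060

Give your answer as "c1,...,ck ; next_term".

1,-3,3,1 ; 511

  a_4 = 1·-1 + -3·-4 + 3·1 + 1·-5 = 9
  a_5 = 1·9 + -3·-1 + 3·-4 + 1·1 = 1
  a_6 = 1·1 + -3·9 + 3·-1 + 1·-4 = -33
  a_7 = 1·-33 + -3·1 + 3·9 + 1·-1 = -10
  a_8 = 1·-10 + -3·-33 + 3·1 + 1·9 = 101
  a_9 = 1·101 + -3·-10 + 3·-33 + 1·1 = 33
  a_10 = 1·33 + -3·101 + 3·-10 + 1·-33 = -333
  a_11 = 1·-333 + -3·33 + 3·101 + 1·-10 = -139
  a_12 = 1·-139 + -3·-333 + 3·33 + 1·101 = 1060
  a_13 = 1·1060 + -3·-139 + 3·-333 + 1·33 = 511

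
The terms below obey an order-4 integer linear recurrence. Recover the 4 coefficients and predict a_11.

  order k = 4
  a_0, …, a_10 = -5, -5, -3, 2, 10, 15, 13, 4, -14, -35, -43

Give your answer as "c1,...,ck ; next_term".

  a_4 = 1·2 + -1·-3 + 1·-5 + -2·-5 = 10
  a_5 = 1·10 + -1·2 + 1·-3 + -2·-5 = 15
  a_6 = 1·15 + -1·10 + 1·2 + -2·-3 = 13
  a_7 = 1·13 + -1·15 + 1·10 + -2·2 = 4
  a_8 = 1·4 + -1·13 + 1·15 + -2·10 = -14
  a_9 = 1·-14 + -1·4 + 1·13 + -2·15 = -35
  a_10 = 1·-35 + -1·-14 + 1·4 + -2·13 = -43
  a_11 = 1·-43 + -1·-35 + 1·-14 + -2·4 = -30

1,-1,1,-2 ; -30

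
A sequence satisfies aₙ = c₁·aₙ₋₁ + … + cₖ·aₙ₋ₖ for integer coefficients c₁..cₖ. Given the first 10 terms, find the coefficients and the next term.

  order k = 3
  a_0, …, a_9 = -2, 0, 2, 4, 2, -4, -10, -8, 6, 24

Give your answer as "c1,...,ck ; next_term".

  a_3 = 1·2 + -1·0 + -1·-2 = 4
  a_4 = 1·4 + -1·2 + -1·0 = 2
  a_5 = 1·2 + -1·4 + -1·2 = -4
  a_6 = 1·-4 + -1·2 + -1·4 = -10
  a_7 = 1·-10 + -1·-4 + -1·2 = -8
  a_8 = 1·-8 + -1·-10 + -1·-4 = 6
  a_9 = 1·6 + -1·-8 + -1·-10 = 24
  a_10 = 1·24 + -1·6 + -1·-8 = 26

1,-1,-1 ; 26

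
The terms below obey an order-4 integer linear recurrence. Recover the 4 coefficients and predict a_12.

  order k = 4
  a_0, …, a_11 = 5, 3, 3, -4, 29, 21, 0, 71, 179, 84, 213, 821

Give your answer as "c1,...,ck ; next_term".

  a_4 = 0·-4 + 0·3 + 3·3 + 4·5 = 29
  a_5 = 0·29 + 0·-4 + 3·3 + 4·3 = 21
  a_6 = 0·21 + 0·29 + 3·-4 + 4·3 = 0
  a_7 = 0·0 + 0·21 + 3·29 + 4·-4 = 71
  a_8 = 0·71 + 0·0 + 3·21 + 4·29 = 179
  a_9 = 0·179 + 0·71 + 3·0 + 4·21 = 84
  a_10 = 0·84 + 0·179 + 3·71 + 4·0 = 213
  a_11 = 0·213 + 0·84 + 3·179 + 4·71 = 821
  a_12 = 0·821 + 0·213 + 3·84 + 4·179 = 968

0,0,3,4 ; 968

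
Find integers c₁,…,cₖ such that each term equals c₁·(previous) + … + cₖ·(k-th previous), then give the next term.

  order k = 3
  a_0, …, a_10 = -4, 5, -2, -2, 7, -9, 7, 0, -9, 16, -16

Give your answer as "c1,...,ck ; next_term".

-1,0,1 ; 7

  a_3 = -1·-2 + 0·5 + 1·-4 = -2
  a_4 = -1·-2 + 0·-2 + 1·5 = 7
  a_5 = -1·7 + 0·-2 + 1·-2 = -9
  a_6 = -1·-9 + 0·7 + 1·-2 = 7
  a_7 = -1·7 + 0·-9 + 1·7 = 0
  a_8 = -1·0 + 0·7 + 1·-9 = -9
  a_9 = -1·-9 + 0·0 + 1·7 = 16
  a_10 = -1·16 + 0·-9 + 1·0 = -16
  a_11 = -1·-16 + 0·16 + 1·-9 = 7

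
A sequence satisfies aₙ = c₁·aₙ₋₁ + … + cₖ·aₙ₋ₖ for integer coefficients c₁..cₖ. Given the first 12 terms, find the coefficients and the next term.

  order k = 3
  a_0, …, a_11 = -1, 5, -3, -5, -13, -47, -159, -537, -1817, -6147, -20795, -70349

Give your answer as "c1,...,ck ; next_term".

  a_3 = 3·-3 + 1·5 + 1·-1 = -5
  a_4 = 3·-5 + 1·-3 + 1·5 = -13
  a_5 = 3·-13 + 1·-5 + 1·-3 = -47
  a_6 = 3·-47 + 1·-13 + 1·-5 = -159
  a_7 = 3·-159 + 1·-47 + 1·-13 = -537
  a_8 = 3·-537 + 1·-159 + 1·-47 = -1817
  a_9 = 3·-1817 + 1·-537 + 1·-159 = -6147
  a_10 = 3·-6147 + 1·-1817 + 1·-537 = -20795
  a_11 = 3·-20795 + 1·-6147 + 1·-1817 = -70349
  a_12 = 3·-70349 + 1·-20795 + 1·-6147 = -237989

3,1,1 ; -237989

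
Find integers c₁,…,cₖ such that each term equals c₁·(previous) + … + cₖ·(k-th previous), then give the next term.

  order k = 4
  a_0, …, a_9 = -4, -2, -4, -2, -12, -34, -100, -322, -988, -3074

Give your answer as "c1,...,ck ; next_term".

  a_4 = 2·-2 + 3·-4 + 2·-2 + -2·-4 = -12
  a_5 = 2·-12 + 3·-2 + 2·-4 + -2·-2 = -34
  a_6 = 2·-34 + 3·-12 + 2·-2 + -2·-4 = -100
  a_7 = 2·-100 + 3·-34 + 2·-12 + -2·-2 = -322
  a_8 = 2·-322 + 3·-100 + 2·-34 + -2·-12 = -988
  a_9 = 2·-988 + 3·-322 + 2·-100 + -2·-34 = -3074
  a_10 = 2·-3074 + 3·-988 + 2·-322 + -2·-100 = -9556

2,3,2,-2 ; -9556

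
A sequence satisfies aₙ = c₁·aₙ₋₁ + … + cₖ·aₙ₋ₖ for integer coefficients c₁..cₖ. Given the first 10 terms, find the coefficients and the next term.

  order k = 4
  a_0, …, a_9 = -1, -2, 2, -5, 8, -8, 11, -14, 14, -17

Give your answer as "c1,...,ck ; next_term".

-1,0,-1,-1 ; 20

  a_4 = -1·-5 + 0·2 + -1·-2 + -1·-1 = 8
  a_5 = -1·8 + 0·-5 + -1·2 + -1·-2 = -8
  a_6 = -1·-8 + 0·8 + -1·-5 + -1·2 = 11
  a_7 = -1·11 + 0·-8 + -1·8 + -1·-5 = -14
  a_8 = -1·-14 + 0·11 + -1·-8 + -1·8 = 14
  a_9 = -1·14 + 0·-14 + -1·11 + -1·-8 = -17
  a_10 = -1·-17 + 0·14 + -1·-14 + -1·11 = 20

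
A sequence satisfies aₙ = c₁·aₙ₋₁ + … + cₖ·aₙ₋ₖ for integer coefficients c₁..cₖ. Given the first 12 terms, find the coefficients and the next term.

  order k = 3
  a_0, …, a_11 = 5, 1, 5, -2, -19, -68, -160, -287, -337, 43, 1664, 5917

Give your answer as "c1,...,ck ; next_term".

3,-2,-3 ; 14294

  a_3 = 3·5 + -2·1 + -3·5 = -2
  a_4 = 3·-2 + -2·5 + -3·1 = -19
  a_5 = 3·-19 + -2·-2 + -3·5 = -68
  a_6 = 3·-68 + -2·-19 + -3·-2 = -160
  a_7 = 3·-160 + -2·-68 + -3·-19 = -287
  a_8 = 3·-287 + -2·-160 + -3·-68 = -337
  a_9 = 3·-337 + -2·-287 + -3·-160 = 43
  a_10 = 3·43 + -2·-337 + -3·-287 = 1664
  a_11 = 3·1664 + -2·43 + -3·-337 = 5917
  a_12 = 3·5917 + -2·1664 + -3·43 = 14294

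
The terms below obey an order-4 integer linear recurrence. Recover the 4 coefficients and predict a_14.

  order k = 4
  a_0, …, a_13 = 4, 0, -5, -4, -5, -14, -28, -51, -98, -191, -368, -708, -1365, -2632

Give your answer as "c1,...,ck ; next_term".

  a_4 = 1·-4 + 1·-5 + 1·0 + 1·4 = -5
  a_5 = 1·-5 + 1·-4 + 1·-5 + 1·0 = -14
  a_6 = 1·-14 + 1·-5 + 1·-4 + 1·-5 = -28
  a_7 = 1·-28 + 1·-14 + 1·-5 + 1·-4 = -51
  a_8 = 1·-51 + 1·-28 + 1·-14 + 1·-5 = -98
  a_9 = 1·-98 + 1·-51 + 1·-28 + 1·-14 = -191
  a_10 = 1·-191 + 1·-98 + 1·-51 + 1·-28 = -368
  a_11 = 1·-368 + 1·-191 + 1·-98 + 1·-51 = -708
  a_12 = 1·-708 + 1·-368 + 1·-191 + 1·-98 = -1365
  a_13 = 1·-1365 + 1·-708 + 1·-368 + 1·-191 = -2632
  a_14 = 1·-2632 + 1·-1365 + 1·-708 + 1·-368 = -5073

1,1,1,1 ; -5073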